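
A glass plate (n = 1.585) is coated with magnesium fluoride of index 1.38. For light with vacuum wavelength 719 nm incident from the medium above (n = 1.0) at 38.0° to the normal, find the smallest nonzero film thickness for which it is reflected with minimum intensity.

Top surface (1.0 → 1.38): reflection off a higher-index medium gives a half-wave phase shift.
Bottom surface (1.38 → 1.585): reflection off a higher-index medium gives a half-wave phase shift.
Zero or two π shifts → no net half-wave offset.
For minimum reflection here: 2 n t cos θ_r = (m + ½) λ.
Snell's law: 1.0 sin 38.0° = 1.38 sin θ_r → sin θ_r = 0.446, cos θ_r = 0.895.
Minimum at m = 0: t = λ / (4 n cos θ_r) = 719 / (4 × 1.38 × 0.895) = 146 nm.

146 nm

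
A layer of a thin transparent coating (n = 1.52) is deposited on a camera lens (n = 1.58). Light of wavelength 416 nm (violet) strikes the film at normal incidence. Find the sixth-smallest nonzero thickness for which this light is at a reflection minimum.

753 nm

Ray reflecting at the top interface goes from n = 1.0 toward n = 1.52: a half-wave phase shift.
At the lower boundary (n = 1.52 to n = 1.58) the reflected ray undergoes a half-wave phase shift.
The two reflections carry the same phase change, so no net offset.
So the condition for destructive reflection is 2 n t = (m + ½) λ.
The sixth-smallest nonzero thickness corresponds to m = 5: t = (m + ½) λ / (2 n) = 5.50 × 416 / (2 × 1.52) = 753 nm.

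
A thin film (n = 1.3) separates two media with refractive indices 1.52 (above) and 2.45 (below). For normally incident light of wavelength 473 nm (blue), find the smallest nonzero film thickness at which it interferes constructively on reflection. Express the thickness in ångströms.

Ray reflecting at the top interface goes from n = 1.52 toward n = 1.3: no phase shift.
At the lower boundary (n = 1.3 to n = 2.45) the reflected ray undergoes a half-wave phase shift.
The two reflections differ by half a wavelength.
With one net inversion, constructive interference in reflection requires 2 n t = (m + ½) λ.
Minimum at m = 0: t = λ / (4 n) = 473 / (4 × 1.3) = 91.0 nm.

910 Å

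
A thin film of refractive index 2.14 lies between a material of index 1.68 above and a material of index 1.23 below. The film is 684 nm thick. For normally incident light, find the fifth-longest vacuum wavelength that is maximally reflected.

At the upper boundary (n = 1.68 to n = 2.14) the reflected ray undergoes a half-wave phase shift.
At the lower boundary (n = 2.14 to n = 1.23) the reflected ray undergoes no phase shift.
The two reflections differ by half a wavelength.
So the condition for constructive reflection is 2 n t = (m + ½) λ.
λ = 2 n t / (m + ½). The fifth-longest wavelength is m = 4: λ = 2 × 2.14 × 684 / 4.50 = 651 nm.

651 nm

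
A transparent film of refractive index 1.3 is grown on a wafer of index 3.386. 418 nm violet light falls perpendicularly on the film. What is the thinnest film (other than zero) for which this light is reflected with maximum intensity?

161 nm

Ray reflecting at the top interface goes from n = 1.0 toward n = 1.3: a half-wave phase shift.
At the lower boundary (n = 1.3 to n = 3.386) the reflected ray undergoes a half-wave phase shift.
The two reflections carry the same phase change, so no net offset.
For bright reflection here: 2 n t = m λ.
Minimum nonzero at m = 1: t = λ / (2 n) = 418 / (2 × 1.3) = 161 nm.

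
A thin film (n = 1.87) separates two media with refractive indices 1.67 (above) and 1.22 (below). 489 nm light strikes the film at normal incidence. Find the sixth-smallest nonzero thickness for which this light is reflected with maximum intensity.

At the upper boundary (n = 1.67 to n = 1.87) the reflected ray undergoes a half-wave phase shift.
Ray reflecting at the bottom interface goes from n = 1.87 toward n = 1.22: no phase shift.
Net: one phase inversion between the two reflected rays.
With one net inversion, constructive interference in reflection requires 2 n t = (m + ½) λ.
The sixth-smallest nonzero thickness corresponds to m = 5: t = (m + ½) λ / (2 n) = 5.50 × 489 / (2 × 1.87) = 719 nm.

719 nm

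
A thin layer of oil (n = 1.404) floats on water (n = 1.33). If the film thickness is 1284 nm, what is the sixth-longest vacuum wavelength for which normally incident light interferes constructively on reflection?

Ray reflecting at the top interface goes from n = 1.0 toward n = 1.404: a half-wave phase shift.
At the lower boundary (n = 1.404 to n = 1.33) the reflected ray undergoes no phase shift.
Net: one phase inversion between the two reflected rays.
So the condition for constructive reflection is 2 n t = (m + ½) λ.
λ = 2 n t / (m + ½). The sixth-longest wavelength is m = 5: λ = 2 × 1.404 × 1284 / 5.50 = 656 nm.

656 nm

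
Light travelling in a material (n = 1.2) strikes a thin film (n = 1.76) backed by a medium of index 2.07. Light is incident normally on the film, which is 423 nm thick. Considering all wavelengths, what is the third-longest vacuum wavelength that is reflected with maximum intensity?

496 nm

Top surface (1.2 → 1.76): reflection off a higher-index medium gives a half-wave phase shift.
At the lower boundary (n = 1.76 to n = 2.07) the reflected ray undergoes a half-wave phase shift.
The two reflections carry the same phase change, so no net offset.
With no net inversion, constructive interference in reflection requires 2 n t = m λ.
λ = 2 n t / m. The third-longest wavelength is m = 3: λ = 2 × 1.76 × 423 / 3.00 = 496 nm.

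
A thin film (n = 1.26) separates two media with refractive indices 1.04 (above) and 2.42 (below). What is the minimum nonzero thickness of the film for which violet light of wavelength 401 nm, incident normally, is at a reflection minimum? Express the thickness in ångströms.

Ray reflecting at the top interface goes from n = 1.04 toward n = 1.26: a half-wave phase shift.
Ray reflecting at the bottom interface goes from n = 1.26 toward n = 2.42: a half-wave phase shift.
The two reflections carry the same phase change, so no net offset.
With no net inversion, destructive interference in reflection requires 2 n t = (m + ½) λ.
Minimum at m = 0: t = λ / (4 n) = 401 / (4 × 1.26) = 79.6 nm.

796 Å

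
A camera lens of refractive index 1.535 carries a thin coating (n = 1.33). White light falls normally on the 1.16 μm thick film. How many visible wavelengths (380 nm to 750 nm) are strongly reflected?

Ray reflecting at the top interface goes from n = 1.0 toward n = 1.33: a half-wave phase shift.
At the lower boundary (n = 1.33 to n = 1.535) the reflected ray undergoes a half-wave phase shift.
Net: no relative phase inversion (both shifts match).
So the condition for constructive reflection is 2 n t = m λ.
λ = 2 n t / m = 3086 / m nm.
m=4: 771 nm (IR); m=5: 617 nm (visible); m=6: 514 nm (visible); m=7: 441 nm (visible); m=8: 386 nm (visible); m=9: 343 nm (UV).

4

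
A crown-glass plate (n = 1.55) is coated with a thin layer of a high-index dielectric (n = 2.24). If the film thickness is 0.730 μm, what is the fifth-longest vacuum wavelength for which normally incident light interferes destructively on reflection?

Top surface (1.0 → 2.24): reflection off a higher-index medium gives a half-wave phase shift.
At the lower boundary (n = 2.24 to n = 1.55) the reflected ray undergoes no phase shift.
Net: one phase inversion between the two reflected rays.
With one net inversion, destructive interference in reflection requires 2 n t = m λ.
λ = 2 n t / m. The fifth-longest wavelength is m = 5: λ = 2 × 2.24 × 730 / 5.00 = 654 nm.

654 nm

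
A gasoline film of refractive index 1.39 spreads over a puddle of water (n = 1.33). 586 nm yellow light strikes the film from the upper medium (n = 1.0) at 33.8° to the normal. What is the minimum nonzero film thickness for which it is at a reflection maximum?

115 nm

Top surface (1.0 → 1.39): reflection off a higher-index medium gives a half-wave phase shift.
At the lower boundary (n = 1.39 to n = 1.33) the reflected ray undergoes no phase shift.
Exactly one π shift → a net half-wave offset.
So the condition for constructive reflection is 2 n t cos θ_r = (m + ½) λ.
Snell's law: 1.0 sin 33.8° = 1.39 sin θ_r → sin θ_r = 0.400, cos θ_r = 0.916.
Minimum at m = 0: t = λ / (4 n cos θ_r) = 586 / (4 × 1.39 × 0.916) = 115 nm.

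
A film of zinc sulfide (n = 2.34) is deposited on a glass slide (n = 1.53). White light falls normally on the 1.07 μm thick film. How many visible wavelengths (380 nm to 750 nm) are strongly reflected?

Top surface (1.0 → 2.34): reflection off a higher-index medium gives a half-wave phase shift.
At the lower boundary (n = 2.34 to n = 1.53) the reflected ray undergoes no phase shift.
Net: one phase inversion between the two reflected rays.
With one net inversion, constructive interference in reflection requires 2 n t = (m + ½) λ.
λ = 2 n t / (m + ½) = 5008 / (m + ½) nm.
m=6: 770 nm (IR); m=7: 668 nm (visible); m=8: 589 nm (visible); m=9: 527 nm (visible); m=10: 477 nm (visible); m=11: 435 nm (visible); m=12: 401 nm (visible); m=13: 371 nm (UV).

6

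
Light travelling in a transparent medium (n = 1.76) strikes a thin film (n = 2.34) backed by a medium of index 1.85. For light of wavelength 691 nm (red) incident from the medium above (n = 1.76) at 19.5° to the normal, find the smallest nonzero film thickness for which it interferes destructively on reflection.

153 nm

Ray reflecting at the top interface goes from n = 1.76 toward n = 2.34: a half-wave phase shift.
At the lower boundary (n = 2.34 to n = 1.85) the reflected ray undergoes no phase shift.
The two reflections differ by half a wavelength.
With one net inversion, destructive interference in reflection requires 2 n t cos θ_r = m λ.
Snell's law: 1.76 sin 19.5° = 2.34 sin θ_r → sin θ_r = 0.251, cos θ_r = 0.968.
Minimum nonzero at m = 1: t = λ / (2 n cos θ_r) = 691 / (2 × 2.34 × 0.968) = 153 nm.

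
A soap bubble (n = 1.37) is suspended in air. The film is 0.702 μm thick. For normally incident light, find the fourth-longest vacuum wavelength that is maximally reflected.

550 nm

At the upper boundary (n = 1.0 to n = 1.37) the reflected ray undergoes a half-wave phase shift.
Bottom surface (1.37 → 1.0): reflection off a lower-index medium gives no phase shift.
Exactly one π shift → a net half-wave offset.
For bright reflection here: 2 n t = (m + ½) λ.
λ = 2 n t / (m + ½). The fourth-longest wavelength is m = 3: λ = 2 × 1.37 × 702 / 3.50 = 550 nm.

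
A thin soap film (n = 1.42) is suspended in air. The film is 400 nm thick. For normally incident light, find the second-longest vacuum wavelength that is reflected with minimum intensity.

Ray reflecting at the top interface goes from n = 1.0 toward n = 1.42: a half-wave phase shift.
Bottom surface (1.42 → 1.0): reflection off a lower-index medium gives no phase shift.
Net: one phase inversion between the two reflected rays.
So the condition for destructive reflection is 2 n t = m λ.
λ = 2 n t / m. The second-longest wavelength is m = 2: λ = 2 × 1.42 × 400 / 2.00 = 568 nm.

568 nm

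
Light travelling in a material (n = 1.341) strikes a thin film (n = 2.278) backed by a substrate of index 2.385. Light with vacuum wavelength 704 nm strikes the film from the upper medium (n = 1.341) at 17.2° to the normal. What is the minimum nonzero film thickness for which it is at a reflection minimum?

Ray reflecting at the top interface goes from n = 1.341 toward n = 2.278: a half-wave phase shift.
At the lower boundary (n = 2.278 to n = 2.385) the reflected ray undergoes a half-wave phase shift.
Zero or two π shifts → no net half-wave offset.
So the condition for destructive reflection is 2 n t cos θ_r = (m + ½) λ.
Snell's law: 1.341 sin 17.2° = 2.278 sin θ_r → sin θ_r = 0.174, cos θ_r = 0.985.
Minimum at m = 0: t = λ / (4 n cos θ_r) = 704 / (4 × 2.278 × 0.985) = 78.5 nm.

78.5 nm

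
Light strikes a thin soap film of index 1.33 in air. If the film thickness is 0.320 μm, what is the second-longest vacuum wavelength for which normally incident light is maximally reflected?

Top surface (1.0 → 1.33): reflection off a higher-index medium gives a half-wave phase shift.
Ray reflecting at the bottom interface goes from n = 1.33 toward n = 1.0: no phase shift.
The two reflections differ by half a wavelength.
With one net inversion, constructive interference in reflection requires 2 n t = (m + ½) λ.
λ = 2 n t / (m + ½). The second-longest wavelength is m = 1: λ = 2 × 1.33 × 320 / 1.50 = 567 nm.

567 nm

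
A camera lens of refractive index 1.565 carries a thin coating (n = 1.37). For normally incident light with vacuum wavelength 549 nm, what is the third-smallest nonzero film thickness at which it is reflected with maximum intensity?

Top surface (1.0 → 1.37): reflection off a higher-index medium gives a half-wave phase shift.
Bottom surface (1.37 → 1.565): reflection off a higher-index medium gives a half-wave phase shift.
Net: no relative phase inversion (both shifts match).
With no net inversion, constructive interference in reflection requires 2 n t = m λ.
The third-smallest nonzero thickness corresponds to m = 3: t = m λ / (2 n) = 3.00 × 549 / (2 × 1.37) = 601 nm.

601 nm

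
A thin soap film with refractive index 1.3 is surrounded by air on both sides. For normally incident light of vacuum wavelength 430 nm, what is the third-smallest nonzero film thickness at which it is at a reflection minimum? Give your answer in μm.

Top surface (1.0 → 1.3): reflection off a higher-index medium gives a half-wave phase shift.
Bottom surface (1.3 → 1.0): reflection off a lower-index medium gives no phase shift.
The two reflections differ by half a wavelength.
For weak reflection here: 2 n t = m λ.
The third-smallest nonzero thickness corresponds to m = 3: t = m λ / (2 n) = 3.00 × 430 / (2 × 1.3) = 496 nm.

0.496 μm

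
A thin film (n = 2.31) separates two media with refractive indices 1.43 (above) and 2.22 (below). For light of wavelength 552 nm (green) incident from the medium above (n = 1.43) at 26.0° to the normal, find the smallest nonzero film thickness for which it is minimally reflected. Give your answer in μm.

Top surface (1.43 → 2.31): reflection off a higher-index medium gives a half-wave phase shift.
Bottom surface (2.31 → 2.22): reflection off a lower-index medium gives no phase shift.
Net: one phase inversion between the two reflected rays.
With one net inversion, destructive interference in reflection requires 2 n t cos θ_r = m λ.
Snell's law: 1.43 sin 26.0° = 2.31 sin θ_r → sin θ_r = 0.271, cos θ_r = 0.962.
Minimum nonzero at m = 1: t = λ / (2 n cos θ_r) = 552 / (2 × 2.31 × 0.962) = 124 nm.

0.124 μm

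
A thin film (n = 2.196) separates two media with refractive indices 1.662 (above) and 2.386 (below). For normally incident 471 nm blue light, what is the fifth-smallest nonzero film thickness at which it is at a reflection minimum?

At the upper boundary (n = 1.662 to n = 2.196) the reflected ray undergoes a half-wave phase shift.
Ray reflecting at the bottom interface goes from n = 2.196 toward n = 2.386: a half-wave phase shift.
Net: no relative phase inversion (both shifts match).
So the condition for destructive reflection is 2 n t = (m + ½) λ.
The fifth-smallest nonzero thickness corresponds to m = 4: t = (m + ½) λ / (2 n) = 4.50 × 471 / (2 × 2.196) = 483 nm.

483 nm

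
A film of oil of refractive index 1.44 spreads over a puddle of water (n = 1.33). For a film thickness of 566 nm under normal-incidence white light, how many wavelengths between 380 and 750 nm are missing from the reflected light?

2

Top surface (1.0 → 1.44): reflection off a higher-index medium gives a half-wave phase shift.
At the lower boundary (n = 1.44 to n = 1.33) the reflected ray undergoes no phase shift.
Net: one phase inversion between the two reflected rays.
So the condition for destructive reflection is 2 n t = m λ.
λ = 2 n t / m = 1630 / m nm.
m=2: 815 nm (IR); m=3: 543 nm (visible); m=4: 408 nm (visible); m=5: 326 nm (UV).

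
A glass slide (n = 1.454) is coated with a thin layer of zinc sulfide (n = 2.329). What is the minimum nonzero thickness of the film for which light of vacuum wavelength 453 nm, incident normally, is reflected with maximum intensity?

48.6 nm

Top surface (1.0 → 2.329): reflection off a higher-index medium gives a half-wave phase shift.
Bottom surface (2.329 → 1.454): reflection off a lower-index medium gives no phase shift.
The two reflections differ by half a wavelength.
For strong reflection here: 2 n t = (m + ½) λ.
Minimum at m = 0: t = λ / (4 n) = 453 / (4 × 2.329) = 48.6 nm.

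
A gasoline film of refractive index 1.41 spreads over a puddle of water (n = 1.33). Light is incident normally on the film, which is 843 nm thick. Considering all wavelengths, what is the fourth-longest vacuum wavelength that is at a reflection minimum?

594 nm

At the upper boundary (n = 1.0 to n = 1.41) the reflected ray undergoes a half-wave phase shift.
Ray reflecting at the bottom interface goes from n = 1.41 toward n = 1.33: no phase shift.
Net: one phase inversion between the two reflected rays.
For dark reflection here: 2 n t = m λ.
λ = 2 n t / m. The fourth-longest wavelength is m = 4: λ = 2 × 1.41 × 843 / 4.00 = 594 nm.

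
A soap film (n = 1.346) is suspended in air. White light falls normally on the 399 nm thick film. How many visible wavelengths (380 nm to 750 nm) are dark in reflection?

At the upper boundary (n = 1.0 to n = 1.346) the reflected ray undergoes a half-wave phase shift.
Bottom surface (1.346 → 1.0): reflection off a lower-index medium gives no phase shift.
Net: one phase inversion between the two reflected rays.
For weak reflection here: 2 n t = m λ.
λ = 2 n t / m = 1074 / m nm.
m=1: 1074 nm (IR); m=2: 537 nm (visible); m=3: 358 nm (UV).

1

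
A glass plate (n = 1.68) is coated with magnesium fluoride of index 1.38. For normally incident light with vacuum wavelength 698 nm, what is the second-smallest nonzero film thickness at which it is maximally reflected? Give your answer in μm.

0.506 μm

Ray reflecting at the top interface goes from n = 1.0 toward n = 1.38: a half-wave phase shift.
Bottom surface (1.38 → 1.68): reflection off a higher-index medium gives a half-wave phase shift.
Zero or two π shifts → no net half-wave offset.
For maximum reflection here: 2 n t = m λ.
The second-smallest nonzero thickness corresponds to m = 2: t = m λ / (2 n) = 2.00 × 698 / (2 × 1.38) = 506 nm.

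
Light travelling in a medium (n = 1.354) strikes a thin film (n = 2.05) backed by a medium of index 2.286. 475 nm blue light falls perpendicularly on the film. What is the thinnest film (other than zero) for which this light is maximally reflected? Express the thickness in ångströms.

Ray reflecting at the top interface goes from n = 1.354 toward n = 2.05: a half-wave phase shift.
At the lower boundary (n = 2.05 to n = 2.286) the reflected ray undergoes a half-wave phase shift.
Net: no relative phase inversion (both shifts match).
So the condition for constructive reflection is 2 n t = m λ.
Minimum nonzero at m = 1: t = λ / (2 n) = 475 / (2 × 2.05) = 116 nm.

1159 Å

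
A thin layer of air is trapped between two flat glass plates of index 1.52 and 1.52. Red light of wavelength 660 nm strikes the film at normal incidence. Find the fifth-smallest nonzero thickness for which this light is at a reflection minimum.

Ray reflecting at the top interface goes from n = 1.52 toward n = 1.0: no phase shift.
At the lower boundary (n = 1.0 to n = 1.52) the reflected ray undergoes a half-wave phase shift.
The two reflections differ by half a wavelength.
With one net inversion, destructive interference in reflection requires 2 n t = m λ.
The fifth-smallest nonzero thickness corresponds to m = 5: t = m λ / (2 n) = 5.00 × 660 / (2 × 1.0) = 1650 nm.

1650 nm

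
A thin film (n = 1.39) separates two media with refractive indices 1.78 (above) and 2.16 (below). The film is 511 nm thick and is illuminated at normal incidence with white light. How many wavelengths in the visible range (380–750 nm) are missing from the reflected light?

At the upper boundary (n = 1.78 to n = 1.39) the reflected ray undergoes no phase shift.
Bottom surface (1.39 → 2.16): reflection off a higher-index medium gives a half-wave phase shift.
The two reflections differ by half a wavelength.
With one net inversion, destructive interference in reflection requires 2 n t = m λ.
λ = 2 n t / m = 1421 / m nm.
m=1: 1421 nm (IR); m=2: 710 nm (visible); m=3: 474 nm (visible); m=4: 355 nm (UV).

2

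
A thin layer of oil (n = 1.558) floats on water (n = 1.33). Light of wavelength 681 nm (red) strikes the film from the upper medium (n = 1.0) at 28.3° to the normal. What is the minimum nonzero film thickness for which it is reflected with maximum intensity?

Ray reflecting at the top interface goes from n = 1.0 toward n = 1.558: a half-wave phase shift.
Ray reflecting at the bottom interface goes from n = 1.558 toward n = 1.33: no phase shift.
Exactly one π shift → a net half-wave offset.
With one net inversion, constructive interference in reflection requires 2 n t cos θ_r = (m + ½) λ.
Snell's law: 1.0 sin 28.3° = 1.558 sin θ_r → sin θ_r = 0.304, cos θ_r = 0.953.
Minimum at m = 0: t = λ / (4 n cos θ_r) = 681 / (4 × 1.558 × 0.953) = 115 nm.

115 nm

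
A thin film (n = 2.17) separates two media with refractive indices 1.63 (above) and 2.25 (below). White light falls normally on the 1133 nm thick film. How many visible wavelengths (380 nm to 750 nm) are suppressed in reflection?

At the upper boundary (n = 1.63 to n = 2.17) the reflected ray undergoes a half-wave phase shift.
Ray reflecting at the bottom interface goes from n = 2.17 toward n = 2.25: a half-wave phase shift.
Zero or two π shifts → no net half-wave offset.
So the condition for destructive reflection is 2 n t = (m + ½) λ.
λ = 2 n t / (m + ½) = 4917 / (m + ½) nm.
m=6: 756 nm (IR); m=7: 656 nm (visible); m=8: 578 nm (visible); m=9: 518 nm (visible); m=10: 468 nm (visible); m=11: 428 nm (visible); m=12: 393 nm (visible); m=13: 364 nm (UV).

6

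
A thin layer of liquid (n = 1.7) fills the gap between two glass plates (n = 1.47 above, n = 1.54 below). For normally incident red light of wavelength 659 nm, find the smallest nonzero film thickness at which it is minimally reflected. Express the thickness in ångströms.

Ray reflecting at the top interface goes from n = 1.47 toward n = 1.7: a half-wave phase shift.
Bottom surface (1.7 → 1.54): reflection off a lower-index medium gives no phase shift.
Net: one phase inversion between the two reflected rays.
So the condition for destructive reflection is 2 n t = m λ.
Minimum nonzero at m = 1: t = λ / (2 n) = 659 / (2 × 1.7) = 194 nm.

1938 Å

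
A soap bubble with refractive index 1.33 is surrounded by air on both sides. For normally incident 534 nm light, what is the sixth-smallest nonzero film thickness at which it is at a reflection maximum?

1104 nm

Top surface (1.0 → 1.33): reflection off a higher-index medium gives a half-wave phase shift.
Bottom surface (1.33 → 1.0): reflection off a lower-index medium gives no phase shift.
Exactly one π shift → a net half-wave offset.
So the condition for constructive reflection is 2 n t = (m + ½) λ.
The sixth-smallest nonzero thickness corresponds to m = 5: t = (m + ½) λ / (2 n) = 5.50 × 534 / (2 × 1.33) = 1104 nm.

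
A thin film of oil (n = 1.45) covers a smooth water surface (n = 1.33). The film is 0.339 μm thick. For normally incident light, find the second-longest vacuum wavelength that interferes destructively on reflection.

Top surface (1.0 → 1.45): reflection off a higher-index medium gives a half-wave phase shift.
Ray reflecting at the bottom interface goes from n = 1.45 toward n = 1.33: no phase shift.
Exactly one π shift → a net half-wave offset.
With one net inversion, destructive interference in reflection requires 2 n t = m λ.
λ = 2 n t / m. The second-longest wavelength is m = 2: λ = 2 × 1.45 × 339 / 2.00 = 492 nm.

492 nm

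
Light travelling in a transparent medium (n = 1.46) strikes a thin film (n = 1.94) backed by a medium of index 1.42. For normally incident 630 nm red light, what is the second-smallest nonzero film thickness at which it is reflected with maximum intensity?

244 nm

Ray reflecting at the top interface goes from n = 1.46 toward n = 1.94: a half-wave phase shift.
At the lower boundary (n = 1.94 to n = 1.42) the reflected ray undergoes no phase shift.
The two reflections differ by half a wavelength.
With one net inversion, constructive interference in reflection requires 2 n t = (m + ½) λ.
The second-smallest nonzero thickness corresponds to m = 1: t = (m + ½) λ / (2 n) = 1.50 × 630 / (2 × 1.94) = 244 nm.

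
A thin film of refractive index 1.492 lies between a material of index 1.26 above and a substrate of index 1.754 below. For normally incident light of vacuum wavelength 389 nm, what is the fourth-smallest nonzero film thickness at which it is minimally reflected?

At the upper boundary (n = 1.26 to n = 1.492) the reflected ray undergoes a half-wave phase shift.
Ray reflecting at the bottom interface goes from n = 1.492 toward n = 1.754: a half-wave phase shift.
Net: no relative phase inversion (both shifts match).
For dark reflection here: 2 n t = (m + ½) λ.
The fourth-smallest nonzero thickness corresponds to m = 3: t = (m + ½) λ / (2 n) = 3.50 × 389 / (2 × 1.492) = 456 nm.

456 nm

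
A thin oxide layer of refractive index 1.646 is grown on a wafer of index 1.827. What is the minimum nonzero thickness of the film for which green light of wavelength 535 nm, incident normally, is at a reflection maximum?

163 nm

Top surface (1.0 → 1.646): reflection off a higher-index medium gives a half-wave phase shift.
Bottom surface (1.646 → 1.827): reflection off a higher-index medium gives a half-wave phase shift.
Net: no relative phase inversion (both shifts match).
With no net inversion, constructive interference in reflection requires 2 n t = m λ.
Minimum nonzero at m = 1: t = λ / (2 n) = 535 / (2 × 1.646) = 163 nm.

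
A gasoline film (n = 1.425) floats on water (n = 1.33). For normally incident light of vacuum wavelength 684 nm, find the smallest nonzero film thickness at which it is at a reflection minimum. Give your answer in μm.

Ray reflecting at the top interface goes from n = 1.0 toward n = 1.425: a half-wave phase shift.
Bottom surface (1.425 → 1.33): reflection off a lower-index medium gives no phase shift.
Exactly one π shift → a net half-wave offset.
For weak reflection here: 2 n t = m λ.
Minimum nonzero at m = 1: t = λ / (2 n) = 684 / (2 × 1.425) = 240 nm.

0.240 μm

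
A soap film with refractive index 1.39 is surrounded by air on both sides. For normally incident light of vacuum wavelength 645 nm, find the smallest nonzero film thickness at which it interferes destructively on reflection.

232 nm

Top surface (1.0 → 1.39): reflection off a higher-index medium gives a half-wave phase shift.
Ray reflecting at the bottom interface goes from n = 1.39 toward n = 1.0: no phase shift.
Net: one phase inversion between the two reflected rays.
For dark reflection here: 2 n t = m λ.
Minimum nonzero at m = 1: t = λ / (2 n) = 645 / (2 × 1.39) = 232 nm.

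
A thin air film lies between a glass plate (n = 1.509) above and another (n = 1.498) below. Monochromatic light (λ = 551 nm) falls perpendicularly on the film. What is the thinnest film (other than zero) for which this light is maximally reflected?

Ray reflecting at the top interface goes from n = 1.509 toward n = 1.0: no phase shift.
Bottom surface (1.0 → 1.498): reflection off a higher-index medium gives a half-wave phase shift.
Net: one phase inversion between the two reflected rays.
With one net inversion, constructive interference in reflection requires 2 n t = (m + ½) λ.
Minimum at m = 0: t = λ / (4 n) = 551 / (4 × 1.0) = 138 nm.

138 nm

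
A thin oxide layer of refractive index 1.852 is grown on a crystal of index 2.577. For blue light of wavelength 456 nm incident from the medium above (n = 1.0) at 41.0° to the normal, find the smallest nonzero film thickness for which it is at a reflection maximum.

132 nm

Top surface (1.0 → 1.852): reflection off a higher-index medium gives a half-wave phase shift.
Bottom surface (1.852 → 2.577): reflection off a higher-index medium gives a half-wave phase shift.
The two reflections carry the same phase change, so no net offset.
For maximum reflection here: 2 n t cos θ_r = m λ.
Snell's law: 1.0 sin 41.0° = 1.852 sin θ_r → sin θ_r = 0.354, cos θ_r = 0.935.
Minimum nonzero at m = 1: t = λ / (2 n cos θ_r) = 456 / (2 × 1.852 × 0.935) = 132 nm.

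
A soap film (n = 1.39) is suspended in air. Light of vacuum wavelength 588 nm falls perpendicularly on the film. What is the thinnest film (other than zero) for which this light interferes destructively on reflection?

212 nm

At the upper boundary (n = 1.0 to n = 1.39) the reflected ray undergoes a half-wave phase shift.
At the lower boundary (n = 1.39 to n = 1.0) the reflected ray undergoes no phase shift.
The two reflections differ by half a wavelength.
For minimum reflection here: 2 n t = m λ.
Minimum nonzero at m = 1: t = λ / (2 n) = 588 / (2 × 1.39) = 212 nm.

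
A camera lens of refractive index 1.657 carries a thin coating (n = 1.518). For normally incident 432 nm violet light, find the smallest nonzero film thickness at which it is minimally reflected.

Ray reflecting at the top interface goes from n = 1.0 toward n = 1.518: a half-wave phase shift.
Bottom surface (1.518 → 1.657): reflection off a higher-index medium gives a half-wave phase shift.
Zero or two π shifts → no net half-wave offset.
With no net inversion, destructive interference in reflection requires 2 n t = (m + ½) λ.
Minimum at m = 0: t = λ / (4 n) = 432 / (4 × 1.518) = 71.1 nm.

71.1 nm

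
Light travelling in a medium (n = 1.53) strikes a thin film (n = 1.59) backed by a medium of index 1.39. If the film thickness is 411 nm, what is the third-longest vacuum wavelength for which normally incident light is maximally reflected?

Top surface (1.53 → 1.59): reflection off a higher-index medium gives a half-wave phase shift.
At the lower boundary (n = 1.59 to n = 1.39) the reflected ray undergoes no phase shift.
Net: one phase inversion between the two reflected rays.
So the condition for constructive reflection is 2 n t = (m + ½) λ.
λ = 2 n t / (m + ½). The third-longest wavelength is m = 2: λ = 2 × 1.59 × 411 / 2.50 = 523 nm.

523 nm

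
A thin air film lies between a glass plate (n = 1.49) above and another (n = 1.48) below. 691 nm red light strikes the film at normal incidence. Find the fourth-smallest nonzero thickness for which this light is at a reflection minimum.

Ray reflecting at the top interface goes from n = 1.49 toward n = 1.0: no phase shift.
Ray reflecting at the bottom interface goes from n = 1.0 toward n = 1.48: a half-wave phase shift.
The two reflections differ by half a wavelength.
With one net inversion, destructive interference in reflection requires 2 n t = m λ.
The fourth-smallest nonzero thickness corresponds to m = 4: t = m λ / (2 n) = 4.00 × 691 / (2 × 1.0) = 1382 nm.

1382 nm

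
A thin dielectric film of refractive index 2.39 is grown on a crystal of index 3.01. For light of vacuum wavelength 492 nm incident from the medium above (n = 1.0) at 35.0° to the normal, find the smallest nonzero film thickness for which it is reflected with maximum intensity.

Ray reflecting at the top interface goes from n = 1.0 toward n = 2.39: a half-wave phase shift.
Ray reflecting at the bottom interface goes from n = 2.39 toward n = 3.01: a half-wave phase shift.
The two reflections carry the same phase change, so no net offset.
So the condition for constructive reflection is 2 n t cos θ_r = m λ.
Snell's law: 1.0 sin 35.0° = 2.39 sin θ_r → sin θ_r = 0.240, cos θ_r = 0.971.
Minimum nonzero at m = 1: t = λ / (2 n cos θ_r) = 492 / (2 × 2.39 × 0.971) = 106 nm.

106 nm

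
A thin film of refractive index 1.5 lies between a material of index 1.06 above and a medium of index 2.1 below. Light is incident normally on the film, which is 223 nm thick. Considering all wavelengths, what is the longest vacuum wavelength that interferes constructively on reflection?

669 nm

Ray reflecting at the top interface goes from n = 1.06 toward n = 1.5: a half-wave phase shift.
Bottom surface (1.5 → 2.1): reflection off a higher-index medium gives a half-wave phase shift.
The two reflections carry the same phase change, so no net offset.
So the condition for constructive reflection is 2 n t = m λ.
λ = 2 n t / m. The longest wavelength is m = 1: λ = 2 × 1.5 × 223 / 1.00 = 669 nm.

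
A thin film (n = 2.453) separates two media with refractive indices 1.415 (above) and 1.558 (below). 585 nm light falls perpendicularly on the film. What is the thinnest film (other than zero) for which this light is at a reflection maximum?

Top surface (1.415 → 2.453): reflection off a higher-index medium gives a half-wave phase shift.
Bottom surface (2.453 → 1.558): reflection off a lower-index medium gives no phase shift.
Exactly one π shift → a net half-wave offset.
For strong reflection here: 2 n t = (m + ½) λ.
Minimum at m = 0: t = λ / (4 n) = 585 / (4 × 2.453) = 59.6 nm.

59.6 nm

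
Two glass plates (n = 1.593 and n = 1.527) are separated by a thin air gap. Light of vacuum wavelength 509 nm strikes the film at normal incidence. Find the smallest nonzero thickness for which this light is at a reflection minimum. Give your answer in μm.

Top surface (1.593 → 1.0): reflection off a lower-index medium gives no phase shift.
Ray reflecting at the bottom interface goes from n = 1.0 toward n = 1.527: a half-wave phase shift.
Net: one phase inversion between the two reflected rays.
With one net inversion, destructive interference in reflection requires 2 n t = m λ.
The smallest nonzero thickness corresponds to m = 1: t = m λ / (2 n) = 1.00 × 509 / (2 × 1.0) = 255 nm.

0.255 μm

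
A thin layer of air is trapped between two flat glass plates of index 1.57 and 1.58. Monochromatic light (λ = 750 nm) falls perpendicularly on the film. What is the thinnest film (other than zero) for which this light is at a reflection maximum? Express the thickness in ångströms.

At the upper boundary (n = 1.57 to n = 1.0) the reflected ray undergoes no phase shift.
Bottom surface (1.0 → 1.58): reflection off a higher-index medium gives a half-wave phase shift.
Exactly one π shift → a net half-wave offset.
So the condition for constructive reflection is 2 n t = (m + ½) λ.
Minimum at m = 0: t = λ / (4 n) = 750 / (4 × 1.0) = 188 nm.

1875 Å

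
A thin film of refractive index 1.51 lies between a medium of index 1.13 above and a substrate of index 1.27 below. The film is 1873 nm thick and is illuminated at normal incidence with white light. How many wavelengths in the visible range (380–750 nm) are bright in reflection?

Ray reflecting at the top interface goes from n = 1.13 toward n = 1.51: a half-wave phase shift.
Bottom surface (1.51 → 1.27): reflection off a lower-index medium gives no phase shift.
Exactly one π shift → a net half-wave offset.
So the condition for constructive reflection is 2 n t = (m + ½) λ.
λ = 2 n t / (m + ½) = 5656 / (m + ½) nm.
m=7: 754 nm (IR); m=8: 665 nm (visible); m=9: 595 nm (visible); m=10: 539 nm (visible); m=11: 492 nm (visible); m=12: 453 nm (visible); m=13: 419 nm (visible); m=14: 390 nm (visible); m=15: 365 nm (UV).

7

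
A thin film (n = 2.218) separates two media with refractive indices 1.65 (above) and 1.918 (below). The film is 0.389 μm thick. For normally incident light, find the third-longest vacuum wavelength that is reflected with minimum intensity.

At the upper boundary (n = 1.65 to n = 2.218) the reflected ray undergoes a half-wave phase shift.
Bottom surface (2.218 → 1.918): reflection off a lower-index medium gives no phase shift.
Net: one phase inversion between the two reflected rays.
For weak reflection here: 2 n t = m λ.
λ = 2 n t / m. The third-longest wavelength is m = 3: λ = 2 × 2.218 × 389 / 3.00 = 575 nm.

575 nm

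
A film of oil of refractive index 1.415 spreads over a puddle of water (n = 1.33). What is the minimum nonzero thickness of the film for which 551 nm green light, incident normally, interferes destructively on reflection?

Ray reflecting at the top interface goes from n = 1.0 toward n = 1.415: a half-wave phase shift.
Ray reflecting at the bottom interface goes from n = 1.415 toward n = 1.33: no phase shift.
Net: one phase inversion between the two reflected rays.
For weak reflection here: 2 n t = m λ.
Minimum nonzero at m = 1: t = λ / (2 n) = 551 / (2 × 1.415) = 195 nm.

195 nm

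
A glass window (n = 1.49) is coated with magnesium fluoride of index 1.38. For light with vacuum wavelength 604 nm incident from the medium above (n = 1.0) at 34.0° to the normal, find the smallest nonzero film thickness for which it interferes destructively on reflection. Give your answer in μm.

Ray reflecting at the top interface goes from n = 1.0 toward n = 1.38: a half-wave phase shift.
At the lower boundary (n = 1.38 to n = 1.49) the reflected ray undergoes a half-wave phase shift.
Net: no relative phase inversion (both shifts match).
For minimum reflection here: 2 n t cos θ_r = (m + ½) λ.
Snell's law: 1.0 sin 34.0° = 1.38 sin θ_r → sin θ_r = 0.405, cos θ_r = 0.914.
Minimum at m = 0: t = λ / (4 n cos θ_r) = 604 / (4 × 1.38 × 0.914) = 120 nm.

0.120 μm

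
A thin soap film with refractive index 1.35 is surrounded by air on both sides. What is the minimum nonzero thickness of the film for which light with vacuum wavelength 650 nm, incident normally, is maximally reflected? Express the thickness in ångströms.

Top surface (1.0 → 1.35): reflection off a higher-index medium gives a half-wave phase shift.
Bottom surface (1.35 → 1.0): reflection off a lower-index medium gives no phase shift.
Net: one phase inversion between the two reflected rays.
With one net inversion, constructive interference in reflection requires 2 n t = (m + ½) λ.
Minimum at m = 0: t = λ / (4 n) = 650 / (4 × 1.35) = 120 nm.

1204 Å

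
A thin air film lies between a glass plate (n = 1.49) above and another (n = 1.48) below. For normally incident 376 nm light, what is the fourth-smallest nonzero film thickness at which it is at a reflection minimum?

Ray reflecting at the top interface goes from n = 1.49 toward n = 1.0: no phase shift.
Bottom surface (1.0 → 1.48): reflection off a higher-index medium gives a half-wave phase shift.
Net: one phase inversion between the two reflected rays.
For minimum reflection here: 2 n t = m λ.
The fourth-smallest nonzero thickness corresponds to m = 4: t = m λ / (2 n) = 4.00 × 376 / (2 × 1.0) = 752 nm.

752 nm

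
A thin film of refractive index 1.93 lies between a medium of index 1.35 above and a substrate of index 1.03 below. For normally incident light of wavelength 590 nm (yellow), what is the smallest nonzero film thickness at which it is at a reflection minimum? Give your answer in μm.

At the upper boundary (n = 1.35 to n = 1.93) the reflected ray undergoes a half-wave phase shift.
At the lower boundary (n = 1.93 to n = 1.03) the reflected ray undergoes no phase shift.
Exactly one π shift → a net half-wave offset.
With one net inversion, destructive interference in reflection requires 2 n t = m λ.
The smallest nonzero thickness corresponds to m = 1: t = m λ / (2 n) = 1.00 × 590 / (2 × 1.93) = 153 nm.

0.153 μm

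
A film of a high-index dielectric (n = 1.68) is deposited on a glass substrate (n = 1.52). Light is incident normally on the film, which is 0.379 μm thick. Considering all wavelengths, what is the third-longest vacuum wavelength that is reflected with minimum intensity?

Ray reflecting at the top interface goes from n = 1.0 toward n = 1.68: a half-wave phase shift.
Bottom surface (1.68 → 1.52): reflection off a lower-index medium gives no phase shift.
Exactly one π shift → a net half-wave offset.
So the condition for destructive reflection is 2 n t = m λ.
λ = 2 n t / m. The third-longest wavelength is m = 3: λ = 2 × 1.68 × 379 / 3.00 = 424 nm.

424 nm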